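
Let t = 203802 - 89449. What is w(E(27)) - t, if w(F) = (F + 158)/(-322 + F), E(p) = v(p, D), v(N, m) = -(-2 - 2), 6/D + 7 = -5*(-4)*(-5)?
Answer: -6060736/53 ≈ -1.1435e+5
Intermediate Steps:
D = -6/107 (D = 6/(-7 - 5*(-4)*(-5)) = 6/(-7 + 20*(-5)) = 6/(-7 - 100) = 6/(-107) = 6*(-1/107) = -6/107 ≈ -0.056075)
t = 114353
v(N, m) = 4 (v(N, m) = -1*(-4) = 4)
E(p) = 4
w(F) = (158 + F)/(-322 + F)
w(E(27)) - t = (158 + 4)/(-322 + 4) - 1*114353 = 162/(-318) - 114353 = -1/318*162 - 114353 = -27/53 - 114353 = -6060736/53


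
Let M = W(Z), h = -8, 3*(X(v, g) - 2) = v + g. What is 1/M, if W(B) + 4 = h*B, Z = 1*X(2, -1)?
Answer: -3/68 ≈ -0.044118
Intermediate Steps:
X(v, g) = 2 + g/3 + v/3 (X(v, g) = 2 + (v + g)/3 = 2 + (g + v)/3 = 2 + (g/3 + v/3) = 2 + g/3 + v/3)
Z = 7/3 (Z = 1*(2 + (⅓)*(-1) + (⅓)*2) = 1*(2 - ⅓ + ⅔) = 1*(7/3) = 7/3 ≈ 2.3333)
W(B) = -4 - 8*B
M = -68/3 (M = -4 - 8*7/3 = -4 - 56/3 = -68/3 ≈ -22.667)
1/M = 1/(-68/3) = -3/68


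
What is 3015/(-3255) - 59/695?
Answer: -152498/150815 ≈ -1.0112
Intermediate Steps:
3015/(-3255) - 59/695 = 3015*(-1/3255) - 59*1/695 = -201/217 - 59/695 = -152498/150815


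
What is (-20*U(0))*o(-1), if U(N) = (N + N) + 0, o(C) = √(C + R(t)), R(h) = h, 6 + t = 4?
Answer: 0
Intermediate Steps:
t = -2 (t = -6 + 4 = -2)
o(C) = √(-2 + C) (o(C) = √(C - 2) = √(-2 + C))
U(N) = 2*N (U(N) = 2*N + 0 = 2*N)
(-20*U(0))*o(-1) = (-40*0)*√(-2 - 1) = (-20*0)*√(-3) = 0*(I*√3) = 0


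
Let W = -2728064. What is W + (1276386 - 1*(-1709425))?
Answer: 257747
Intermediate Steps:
W + (1276386 - 1*(-1709425)) = -2728064 + (1276386 - 1*(-1709425)) = -2728064 + (1276386 + 1709425) = -2728064 + 2985811 = 257747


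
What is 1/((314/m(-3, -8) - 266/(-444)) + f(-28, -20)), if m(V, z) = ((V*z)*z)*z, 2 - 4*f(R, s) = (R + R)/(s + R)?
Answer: 28416/28753 ≈ 0.98828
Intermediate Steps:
f(R, s) = 1/2 - R/(2*(R + s)) (f(R, s) = 1/2 - (R + R)/(4*(s + R)) = 1/2 - 2*R/(4*(R + s)) = 1/2 - R/(2*(R + s)))
m(V, z) = V*z**3 (m(V, z) = (V*z**2)*z = V*z**3)
1/((314/m(-3, -8) - 266/(-444)) + f(-28, -20)) = 1/((314/((-3*(-8)**3)) - 266/(-444)) + (1/2)*(-20)/(-28 - 20)) = 1/((314/((-3*(-512))) - 266*(-1/444)) + (1/2)*(-20)/(-48)) = 1/((314/1536 + 133/222) + (1/2)*(-20)*(-1/48)) = 1/((314*(1/1536) + 133/222) + 5/24) = 1/((157/768 + 133/222) + 5/24) = 1/(7611/9472 + 5/24) = 1/(28753/28416) = 28416/28753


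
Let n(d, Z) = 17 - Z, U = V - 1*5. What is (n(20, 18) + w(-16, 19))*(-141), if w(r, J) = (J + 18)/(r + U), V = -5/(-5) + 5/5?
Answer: 7896/19 ≈ 415.58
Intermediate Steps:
V = 2 (V = -5*(-⅕) + 5*(⅕) = 1 + 1 = 2)
U = -3 (U = 2 - 1*5 = 2 - 5 = -3)
w(r, J) = (18 + J)/(-3 + r) (w(r, J) = (J + 18)/(r - 3) = (18 + J)/(-3 + r))
(n(20, 18) + w(-16, 19))*(-141) = ((17 - 1*18) + (18 + 19)/(-3 - 16))*(-141) = ((17 - 18) + 37/(-19))*(-141) = (-1 - 1/19*37)*(-141) = (-1 - 37/19)*(-141) = -56/19*(-141) = 7896/19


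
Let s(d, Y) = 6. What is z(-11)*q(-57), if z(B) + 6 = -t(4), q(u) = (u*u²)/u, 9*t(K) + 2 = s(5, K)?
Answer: -20938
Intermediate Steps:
t(K) = 4/9 (t(K) = -2/9 + (⅑)*6 = -2/9 + ⅔ = 4/9)
q(u) = u² (q(u) = u³/u = u²)
z(B) = -58/9 (z(B) = -6 - 1*4/9 = -6 - 4/9 = -58/9)
z(-11)*q(-57) = -58/9*(-57)² = -58/9*3249 = -20938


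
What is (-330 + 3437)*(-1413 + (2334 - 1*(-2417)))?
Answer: 10371166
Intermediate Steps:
(-330 + 3437)*(-1413 + (2334 - 1*(-2417))) = 3107*(-1413 + (2334 + 2417)) = 3107*(-1413 + 4751) = 3107*3338 = 10371166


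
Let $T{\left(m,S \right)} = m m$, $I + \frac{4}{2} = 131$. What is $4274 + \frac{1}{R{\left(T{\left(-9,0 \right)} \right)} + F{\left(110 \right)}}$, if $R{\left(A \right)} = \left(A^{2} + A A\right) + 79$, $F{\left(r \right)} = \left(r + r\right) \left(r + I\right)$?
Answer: $\frac{281147995}{65781} \approx 4274.0$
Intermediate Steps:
$I = 129$ ($I = -2 + 131 = 129$)
$F{\left(r \right)} = 2 r \left(129 + r\right)$ ($F{\left(r \right)} = \left(r + r\right) \left(r + 129\right) = 2 r \left(129 + r\right)$)
$T{\left(m,S \right)} = m^{2}$
$R{\left(A \right)} = 79 + 2 A^{2}$ ($R{\left(A \right)} = \left(A^{2} + A^{2}\right) + 79 = 2 A^{2} + 79 = 79 + 2 A^{2}$)
$4274 + \frac{1}{R{\left(T{\left(-9,0 \right)} \right)} + F{\left(110 \right)}} = 4274 + \frac{1}{\left(79 + 2 \left(\left(-9\right)^{2}\right)^{2}\right) + 2 \cdot 110 \left(129 + 110\right)} = 4274 + \frac{1}{\left(79 + 2 \cdot 81^{2}\right) + 2 \cdot 110 \cdot 239} = 4274 + \frac{1}{\left(79 + 2 \cdot 6561\right) + 52580} = 4274 + \frac{1}{\left(79 + 13122\right) + 52580} = 4274 + \frac{1}{13201 + 52580} = 4274 + \frac{1}{65781} = \frac{281147995}{65781}$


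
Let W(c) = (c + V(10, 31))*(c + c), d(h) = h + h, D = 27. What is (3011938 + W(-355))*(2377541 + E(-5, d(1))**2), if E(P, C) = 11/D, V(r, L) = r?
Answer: 5644927878588880/729 ≈ 7.7434e+12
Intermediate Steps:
d(h) = 2*h
E(P, C) = 11/27
W(c) = 2*c*(10 + c) (W(c) = (c + 10)*(c + c) = (10 + c)*(2*c) = 2*c*(10 + c))
(3011938 + W(-355))*(2377541 + E(-5, d(1))**2) = (3011938 + 2*(-355)*(10 - 355))*(2377541 + (11/27)**2) = (3011938 + 2*(-355)*(-345))*(2377541 + 121/729) = (3011938 + 244950)*(1733227510/729) = 3256888*(1733227510/729) = 5644927878588880/729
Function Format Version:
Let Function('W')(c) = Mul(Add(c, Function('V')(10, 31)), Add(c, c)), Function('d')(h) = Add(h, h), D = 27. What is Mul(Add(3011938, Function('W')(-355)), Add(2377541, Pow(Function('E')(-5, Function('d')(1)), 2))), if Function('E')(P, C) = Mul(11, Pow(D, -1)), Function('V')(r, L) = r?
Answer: Rational(5644927878588880, 729) ≈ 7.7434e+12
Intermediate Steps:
Function('d')(h) = Mul(2, h)
Function('E')(P, C) = Rational(11, 27) (Function('E')(P, C) = Mul(11, Pow(27, -1)) = Mul(11, Rational(1, 27)) = Rational(11, 27))
Function('W')(c) = Mul(2, c, Add(10, c)) (Function('W')(c) = Mul(Add(c, 10), Add(c, c)) = Mul(Add(10, c), Mul(2, c)) = Mul(2, c, Add(10, c)))
Mul(Add(3011938, Function('W')(-355)), Add(2377541, Pow(Function('E')(-5, Function('d')(1)), 2))) = Mul(Add(3011938, Mul(2, -355, Add(10, -355))), Add(2377541, Pow(Rational(11, 27), 2))) = Mul(Add(3011938, Mul(2, -355, -345)), Add(2377541, Rational(121, 729))) = Mul(Add(3011938, 244950), Rational(1733227510, 729)) = Mul(3256888, Rational(1733227510, 729)) = Rational(5644927878588880, 729)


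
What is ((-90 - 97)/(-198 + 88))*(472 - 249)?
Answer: 3791/10 ≈ 379.10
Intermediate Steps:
((-90 - 97)/(-198 + 88))*(472 - 249) = -187/(-110)*223 = -187*(-1/110)*223 = (17/10)*223 = 3791/10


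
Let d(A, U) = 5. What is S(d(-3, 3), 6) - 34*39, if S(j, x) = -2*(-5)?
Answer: -1316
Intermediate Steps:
S(j, x) = 10
S(d(-3, 3), 6) - 34*39 = 10 - 34*39 = 10 - 1326 = -1316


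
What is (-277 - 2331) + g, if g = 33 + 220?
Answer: -2355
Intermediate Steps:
g = 253
(-277 - 2331) + g = (-277 - 2331) + 253 = -2608 + 253 = -2355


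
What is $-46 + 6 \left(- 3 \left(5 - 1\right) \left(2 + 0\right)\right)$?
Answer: $-190$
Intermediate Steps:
$-46 + 6 \left(- 3 \left(5 - 1\right) \left(2 + 0\right)\right) = -46 + 6 \left(- 3 \cdot 4 \cdot 2\right) = -46 + 6 \left(\left(-3\right) 8\right) = -46 + 6 \left(-24\right) = -46 - 144 = -190$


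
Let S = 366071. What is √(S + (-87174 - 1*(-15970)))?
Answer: 3*√32763 ≈ 543.02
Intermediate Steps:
√(S + (-87174 - 1*(-15970))) = √(366071 + (-87174 - 1*(-15970))) = √(366071 + (-87174 + 15970)) = √(366071 - 71204) = √294867 = 3*√32763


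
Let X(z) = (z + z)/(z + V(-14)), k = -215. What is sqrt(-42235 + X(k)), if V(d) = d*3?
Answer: I*sqrt(2789469005)/257 ≈ 205.51*I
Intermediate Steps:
V(d) = 3*d
X(z) = 2*z/(-42 + z) (X(z) = (z + z)/(z + 3*(-14)) = (2*z)/(z - 42) = (2*z)/(-42 + z) = 2*z/(-42 + z))
sqrt(-42235 + X(k)) = sqrt(-42235 + 2*(-215)/(-42 - 215)) = sqrt(-42235 + 2*(-215)/(-257)) = sqrt(-42235 + 2*(-215)*(-1/257)) = sqrt(-42235 + 430/257) = sqrt(-10853965/257) = I*sqrt(2789469005)/257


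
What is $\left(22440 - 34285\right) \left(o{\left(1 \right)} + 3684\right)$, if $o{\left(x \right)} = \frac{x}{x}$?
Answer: $-43648825$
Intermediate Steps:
$o{\left(x \right)} = 1$
$\left(22440 - 34285\right) \left(o{\left(1 \right)} + 3684\right) = \left(22440 - 34285\right) \left(1 + 3684\right) = \left(-11845\right) 3685 = -43648825$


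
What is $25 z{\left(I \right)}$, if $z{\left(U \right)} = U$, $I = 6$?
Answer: $150$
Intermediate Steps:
$25 z{\left(I \right)} = 25 \cdot 6 = 150$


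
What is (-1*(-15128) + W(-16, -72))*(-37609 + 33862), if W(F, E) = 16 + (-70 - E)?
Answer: -56752062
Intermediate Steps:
W(F, E) = -54 - E
(-1*(-15128) + W(-16, -72))*(-37609 + 33862) = (-1*(-15128) + (-54 - 1*(-72)))*(-37609 + 33862) = (15128 + (-54 + 72))*(-3747) = (15128 + 18)*(-3747) = 15146*(-3747) = -56752062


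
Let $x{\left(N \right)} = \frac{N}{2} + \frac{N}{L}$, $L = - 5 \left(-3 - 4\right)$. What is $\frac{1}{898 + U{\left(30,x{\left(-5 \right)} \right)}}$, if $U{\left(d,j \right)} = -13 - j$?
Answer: $\frac{14}{12427} \approx 0.0011266$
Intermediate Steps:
$L = 35$ ($L = \left(-5\right) \left(-7\right) = 35$)
$x{\left(N \right)} = \frac{37 N}{70}$ ($x{\left(N \right)} = \frac{N}{2} + \frac{N}{35} = \frac{37 N}{70}$)
$\frac{1}{898 + U{\left(30,x{\left(-5 \right)} \right)}} = \frac{1}{898 - \left(13 + \frac{37}{70} \left(-5\right)\right)} = \frac{1}{898 - \frac{145}{14}} = \frac{1}{\frac{12427}{14}} = \frac{14}{12427}$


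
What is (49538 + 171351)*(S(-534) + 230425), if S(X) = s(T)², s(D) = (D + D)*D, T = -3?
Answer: 50969915861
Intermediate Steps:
s(D) = 2*D² (s(D) = (2*D)*D = 2*D²)
S(X) = 324 (S(X) = (2*(-3)²)² = (2*9)² = 18² = 324)
(49538 + 171351)*(S(-534) + 230425) = (49538 + 171351)*(324 + 230425) = 220889*230749 = 50969915861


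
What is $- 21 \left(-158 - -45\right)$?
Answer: $2373$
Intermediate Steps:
$- 21 \left(-158 - -45\right) = - 21 \left(-158 + 45\right) = \left(-21\right) \left(-113\right) = 2373$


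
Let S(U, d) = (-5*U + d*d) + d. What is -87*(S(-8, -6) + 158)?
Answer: -19836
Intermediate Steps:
S(U, d) = d + d² - 5*U (S(U, d) = (-5*U + d²) + d = (d² - 5*U) + d = d + d² - 5*U)
-87*(S(-8, -6) + 158) = -87*((-6 + (-6)² - 5*(-8)) + 158) = -87*((-6 + 36 + 40) + 158) = -87*(70 + 158) = -87*228 = -19836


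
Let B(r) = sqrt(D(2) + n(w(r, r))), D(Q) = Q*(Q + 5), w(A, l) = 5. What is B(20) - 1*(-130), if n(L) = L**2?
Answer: 130 + sqrt(39) ≈ 136.25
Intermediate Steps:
D(Q) = Q*(5 + Q)
B(r) = sqrt(39) (B(r) = sqrt(2*(5 + 2) + 5**2) = sqrt(2*7 + 25) = sqrt(14 + 25) = sqrt(39))
B(20) - 1*(-130) = sqrt(39) - 1*(-130) = sqrt(39) + 130 = 130 + sqrt(39)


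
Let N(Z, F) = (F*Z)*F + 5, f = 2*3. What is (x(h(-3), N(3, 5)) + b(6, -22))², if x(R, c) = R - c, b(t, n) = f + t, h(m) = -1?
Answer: 4761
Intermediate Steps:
f = 6
b(t, n) = 6 + t
N(Z, F) = 5 + Z*F² (N(Z, F) = Z*F² + 5 = 5 + Z*F²)
(x(h(-3), N(3, 5)) + b(6, -22))² = ((-1 - (5 + 3*5²)) + (6 + 6))² = ((-1 - (5 + 3*25)) + 12)² = ((-1 - (5 + 75)) + 12)² = ((-1 - 1*80) + 12)² = ((-1 - 80) + 12)² = (-81 + 12)² = (-69)² = 4761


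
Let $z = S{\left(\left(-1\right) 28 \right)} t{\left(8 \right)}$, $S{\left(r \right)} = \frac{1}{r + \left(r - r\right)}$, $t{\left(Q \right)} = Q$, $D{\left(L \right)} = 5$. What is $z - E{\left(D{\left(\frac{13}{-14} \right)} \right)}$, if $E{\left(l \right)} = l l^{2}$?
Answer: $- \frac{877}{7} \approx -125.29$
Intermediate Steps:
$E{\left(l \right)} = l^{3}$
$S{\left(r \right)} = \frac{1}{r}$ ($S{\left(r \right)} = \frac{1}{r + 0} = \frac{1}{r}$)
$z = - \frac{2}{7}$ ($z = \frac{1}{\left(-1\right) 28} \cdot 8 = \frac{1}{-28} \cdot 8 = \left(- \frac{1}{28}\right) 8 = - \frac{2}{7} \approx -0.28571$)
$z - E{\left(D{\left(\frac{13}{-14} \right)} \right)} = - \frac{2}{7} - 5^{3} = - \frac{2}{7} - 125 = - \frac{877}{7}$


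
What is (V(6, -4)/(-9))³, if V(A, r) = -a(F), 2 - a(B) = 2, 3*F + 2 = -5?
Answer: 0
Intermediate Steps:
F = -7/3 (F = -⅔ + (⅓)*(-5) = -⅔ - 5/3 = -7/3 ≈ -2.3333)
a(B) = 0 (a(B) = 2 - 1*2 = 2 - 2 = 0)
V(A, r) = 0 (V(A, r) = -1*0 = 0)
(V(6, -4)/(-9))³ = (0/(-9))³ = (0*(-⅑))³ = 0³ = 0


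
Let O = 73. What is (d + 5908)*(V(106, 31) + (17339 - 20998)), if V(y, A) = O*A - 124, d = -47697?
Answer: 63519280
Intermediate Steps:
V(y, A) = -124 + 73*A (V(y, A) = 73*A - 124 = -124 + 73*A)
(d + 5908)*(V(106, 31) + (17339 - 20998)) = (-47697 + 5908)*((-124 + 73*31) + (17339 - 20998)) = -41789*((-124 + 2263) - 3659) = -41789*(2139 - 3659) = -41789*(-1520) = 63519280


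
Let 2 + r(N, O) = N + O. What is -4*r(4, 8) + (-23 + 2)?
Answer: -61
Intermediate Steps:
r(N, O) = -2 + N + O (r(N, O) = -2 + (N + O) = -2 + N + O)
-4*r(4, 8) + (-23 + 2) = -4*(-2 + 4 + 8) + (-23 + 2) = -4*10 - 21 = -40 - 21 = -61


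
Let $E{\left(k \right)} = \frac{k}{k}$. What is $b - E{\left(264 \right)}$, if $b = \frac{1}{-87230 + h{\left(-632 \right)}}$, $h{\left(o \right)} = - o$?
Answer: $- \frac{86599}{86598} \approx -1.0$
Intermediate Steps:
$E{\left(k \right)} = 1$
$b = - \frac{1}{86598}$ ($b = \frac{1}{-87230 - -632} = \frac{1}{-87230 + 632} = \frac{1}{-86598} = - \frac{1}{86598} \approx -1.1548 \cdot 10^{-5}$)
$b - E{\left(264 \right)} = - \frac{1}{86598} - 1 = - \frac{86599}{86598}$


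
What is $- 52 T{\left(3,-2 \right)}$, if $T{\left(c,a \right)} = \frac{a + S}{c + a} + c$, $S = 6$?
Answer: $-364$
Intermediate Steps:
$T{\left(c,a \right)} = c + \frac{6 + a}{a + c}$ ($T{\left(c,a \right)} = \frac{a + 6}{c + a} + c = \frac{6 + a}{a + c} + c = c + \frac{6 + a}{a + c}$)
$- 52 T{\left(3,-2 \right)} = - 52 \frac{6 - 2 + 3^{2} - 6}{-2 + 3} = - 52 \frac{6 - 2 + 9 - 6}{1} = - 52 \cdot 1 \cdot 7 = \left(-52\right) 7 = -364$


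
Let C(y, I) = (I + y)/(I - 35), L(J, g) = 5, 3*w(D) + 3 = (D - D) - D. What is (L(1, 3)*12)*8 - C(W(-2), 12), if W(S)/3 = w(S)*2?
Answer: 11050/23 ≈ 480.43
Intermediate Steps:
w(D) = -1 - D/3 (w(D) = -1 + ((D - D) - D)/3 = -1 + (0 - D)/3 = -1 + (-D)/3 = -1 - D/3)
W(S) = -6 - 2*S (W(S) = 3*((-1 - S/3)*2) = 3*(-2 - 2*S/3) = -6 - 2*S)
C(y, I) = (I + y)/(-35 + I)
(L(1, 3)*12)*8 - C(W(-2), 12) = (5*12)*8 - (12 + (-6 - 2*(-2)))/(-35 + 12) = 60*8 - (12 + (-6 + 4))/(-23) = 480 - (-1)*(12 - 2)/23 = 480 - (-1)*10/23 = 480 - 1*(-10/23) = 480 + 10/23 = 11050/23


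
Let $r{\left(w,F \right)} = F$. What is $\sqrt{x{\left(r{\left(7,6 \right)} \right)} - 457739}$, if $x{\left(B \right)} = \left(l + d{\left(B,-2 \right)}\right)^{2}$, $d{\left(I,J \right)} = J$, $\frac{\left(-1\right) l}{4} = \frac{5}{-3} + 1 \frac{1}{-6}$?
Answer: $\frac{i \sqrt{4119395}}{3} \approx 676.54 i$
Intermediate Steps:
$l = \frac{22}{3}$ ($l = - 4 \left(\frac{5}{-3} + 1 \frac{1}{-6}\right) = - 4 \left(5 \left(- \frac{1}{3}\right) + 1 \left(- \frac{1}{6}\right)\right) = - 4 \left(- \frac{5}{3} - \frac{1}{6}\right) = \left(-4\right) \left(- \frac{11}{6}\right) = \frac{22}{3} \approx 7.3333$)
$x{\left(B \right)} = \frac{256}{9}$ ($x{\left(B \right)} = \left(\frac{22}{3} - 2\right)^{2} = \left(\frac{16}{3}\right)^{2} = \frac{256}{9}$)
$\sqrt{x{\left(r{\left(7,6 \right)} \right)} - 457739} = \sqrt{\frac{256}{9} - 457739} = \sqrt{- \frac{4119395}{9}} = \frac{i \sqrt{4119395}}{3}$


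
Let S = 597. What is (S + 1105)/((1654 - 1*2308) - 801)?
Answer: -1702/1455 ≈ -1.1698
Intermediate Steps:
(S + 1105)/((1654 - 1*2308) - 801) = (597 + 1105)/((1654 - 1*2308) - 801) = 1702/((1654 - 2308) - 801) = 1702/(-654 - 801) = 1702/(-1455) = 1702*(-1/1455) = -1702/1455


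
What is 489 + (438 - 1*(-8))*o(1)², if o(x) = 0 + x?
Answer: 935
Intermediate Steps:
o(x) = x
489 + (438 - 1*(-8))*o(1)² = 489 + (438 - 1*(-8))*1² = 489 + (438 + 8)*1 = 489 + 446*1 = 489 + 446 = 935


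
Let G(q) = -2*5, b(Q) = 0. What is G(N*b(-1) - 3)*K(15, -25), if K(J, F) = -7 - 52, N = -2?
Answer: 590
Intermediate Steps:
G(q) = -10
K(J, F) = -59
G(N*b(-1) - 3)*K(15, -25) = -10*(-59) = 590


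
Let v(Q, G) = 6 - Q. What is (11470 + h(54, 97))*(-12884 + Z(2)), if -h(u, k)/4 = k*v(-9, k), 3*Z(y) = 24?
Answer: -72749400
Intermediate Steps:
Z(y) = 8 (Z(y) = (⅓)*24 = 8)
h(u, k) = -60*k (h(u, k) = -4*k*(6 - 1*(-9)) = -4*k*(6 + 9) = -4*k*15 = -60*k)
(11470 + h(54, 97))*(-12884 + Z(2)) = (11470 - 60*97)*(-12884 + 8) = (11470 - 5820)*(-12876) = 5650*(-12876) = -72749400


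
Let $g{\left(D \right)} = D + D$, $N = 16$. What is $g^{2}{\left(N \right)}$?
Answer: $1024$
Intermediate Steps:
$g{\left(D \right)} = 2 D$
$g^{2}{\left(N \right)} = \left(2 \cdot 16\right)^{2} = 32^{2} = 1024$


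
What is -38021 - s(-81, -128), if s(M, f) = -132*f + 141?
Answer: -55058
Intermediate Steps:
s(M, f) = 141 - 132*f
-38021 - s(-81, -128) = -38021 - (141 - 132*(-128)) = -38021 - (141 + 16896) = -38021 - 1*17037 = -38021 - 17037 = -55058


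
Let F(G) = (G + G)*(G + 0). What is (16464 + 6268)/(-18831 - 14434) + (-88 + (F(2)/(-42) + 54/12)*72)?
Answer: 51601216/232855 ≈ 221.60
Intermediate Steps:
F(G) = 2*G**2 (F(G) = (2*G)*G = 2*G**2)
(16464 + 6268)/(-18831 - 14434) + (-88 + (F(2)/(-42) + 54/12)*72) = (16464 + 6268)/(-18831 - 14434) + (-88 + ((2*2**2)/(-42) + 54/12)*72) = 22732/(-33265) + (-88 + ((2*4)*(-1/42) + 54*(1/12))*72) = 22732*(-1/33265) + (-88 + (8*(-1/42) + 9/2)*72) = -22732/33265 + (-88 + (-4/21 + 9/2)*72) = -22732/33265 + (-88 + (181/42)*72) = -22732/33265 + (-88 + 2172/7) = -22732/33265 + 1556/7 = 51601216/232855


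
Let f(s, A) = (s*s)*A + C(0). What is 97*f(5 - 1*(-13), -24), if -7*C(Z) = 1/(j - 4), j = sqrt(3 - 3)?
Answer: -21119519/28 ≈ -7.5427e+5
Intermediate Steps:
j = 0 (j = sqrt(0) = 0)
C(Z) = 1/28 (C(Z) = -1/(7*(0 - 4)) = -1/7/(-4) = -1/7*(-1/4) = 1/28)
f(s, A) = 1/28 + A*s**2 (f(s, A) = (s*s)*A + 1/28 = s**2*A + 1/28 = A*s**2 + 1/28 = 1/28 + A*s**2)
97*f(5 - 1*(-13), -24) = 97*(1/28 - 24*(5 - 1*(-13))**2) = 97*(1/28 - 24*(5 + 13)**2) = 97*(1/28 - 24*18**2) = 97*(1/28 - 24*324) = 97*(1/28 - 7776) = 97*(-217727/28) = -21119519/28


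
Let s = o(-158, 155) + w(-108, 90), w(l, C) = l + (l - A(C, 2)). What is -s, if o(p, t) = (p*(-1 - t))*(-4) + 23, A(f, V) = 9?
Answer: 98794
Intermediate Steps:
o(p, t) = 23 - 4*p*(-1 - t) (o(p, t) = -4*p*(-1 - t) + 23 = 23 - 4*p*(-1 - t))
w(l, C) = -9 + 2*l (w(l, C) = l + (l - 1*9) = l + (l - 9) = l + (-9 + l) = -9 + 2*l)
s = -98794 (s = (23 + 4*(-158) + 4*(-158)*155) + (-9 + 2*(-108)) = (23 - 632 - 97960) + (-9 - 216) = -98569 - 225 = -98794)
-s = -1*(-98794) = 98794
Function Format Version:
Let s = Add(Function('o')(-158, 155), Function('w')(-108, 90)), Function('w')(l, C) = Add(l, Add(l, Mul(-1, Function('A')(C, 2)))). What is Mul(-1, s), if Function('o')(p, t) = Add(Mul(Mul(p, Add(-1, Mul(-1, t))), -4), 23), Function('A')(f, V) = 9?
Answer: 98794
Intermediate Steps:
Function('o')(p, t) = Add(23, Mul(-4, p, Add(-1, Mul(-1, t)))) (Function('o')(p, t) = Add(Mul(-4, p, Add(-1, Mul(-1, t))), 23) = Add(23, Mul(-4, p, Add(-1, Mul(-1, t)))))
Function('w')(l, C) = Add(-9, Mul(2, l)) (Function('w')(l, C) = Add(l, Add(l, Mul(-1, 9))) = Add(l, Add(l, -9)) = Add(l, Add(-9, l)) = Add(-9, Mul(2, l)))
s = -98794 (s = Add(Add(23, Mul(4, -158), Mul(4, -158, 155)), Add(-9, Mul(2, -108))) = Add(Add(23, -632, -97960), Add(-9, -216)) = Add(-98569, -225) = -98794)
Mul(-1, s) = Mul(-1, -98794) = 98794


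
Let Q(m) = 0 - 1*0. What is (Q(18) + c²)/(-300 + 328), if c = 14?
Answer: 7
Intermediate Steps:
Q(m) = 0 (Q(m) = 0 + 0 = 0)
(Q(18) + c²)/(-300 + 328) = (0 + 14²)/(-300 + 328) = (0 + 196)/28 = 196*(1/28) = 7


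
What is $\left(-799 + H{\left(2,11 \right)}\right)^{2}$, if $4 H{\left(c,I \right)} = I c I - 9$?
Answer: $\frac{8779369}{16} \approx 5.4871 \cdot 10^{5}$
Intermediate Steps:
$H{\left(c,I \right)} = - \frac{9}{4} + \frac{c I^{2}}{4}$ ($H{\left(c,I \right)} = \frac{I c I - 9}{4} = \frac{c I^{2} - 9}{4} = \frac{-9 + c I^{2}}{4} = - \frac{9}{4} + \frac{c I^{2}}{4}$)
$\left(-799 + H{\left(2,11 \right)}\right)^{2} = \left(-799 - \left(\frac{9}{4} - \frac{11^{2}}{2}\right)\right)^{2} = \left(-799 - \left(\frac{9}{4} - \frac{121}{2}\right)\right)^{2} = \left(-799 + \left(- \frac{9}{4} + \frac{121}{2}\right)\right)^{2} = \left(-799 + \frac{233}{4}\right)^{2} = \left(- \frac{2963}{4}\right)^{2} = \frac{8779369}{16}$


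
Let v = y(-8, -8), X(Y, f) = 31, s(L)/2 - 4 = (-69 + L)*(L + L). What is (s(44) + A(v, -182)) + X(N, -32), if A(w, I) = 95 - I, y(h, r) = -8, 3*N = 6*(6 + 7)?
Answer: -4084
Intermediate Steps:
N = 26 (N = (6*(6 + 7))/3 = (6*13)/3 = (⅓)*78 = 26)
s(L) = 8 + 4*L*(-69 + L) (s(L) = 8 + 2*((-69 + L)*(L + L)) = 8 + 2*((-69 + L)*(2*L)) = 8 + 2*(2*L*(-69 + L)) = 8 + 4*L*(-69 + L))
v = -8
(s(44) + A(v, -182)) + X(N, -32) = ((8 - 276*44 + 4*44²) + (95 - 1*(-182))) + 31 = ((8 - 12144 + 4*1936) + (95 + 182)) + 31 = ((8 - 12144 + 7744) + 277) + 31 = (-4392 + 277) + 31 = -4115 + 31 = -4084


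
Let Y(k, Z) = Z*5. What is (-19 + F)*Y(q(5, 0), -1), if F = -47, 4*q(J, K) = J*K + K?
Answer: 330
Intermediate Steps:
q(J, K) = K/4 + J*K/4 (q(J, K) = (J*K + K)/4 = (K + J*K)/4 = K/4 + J*K/4)
Y(k, Z) = 5*Z
(-19 + F)*Y(q(5, 0), -1) = (-19 - 47)*(5*(-1)) = -66*(-5) = 330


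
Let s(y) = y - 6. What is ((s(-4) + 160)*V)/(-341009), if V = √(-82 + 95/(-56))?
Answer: -75*I*√65618/4774126 ≈ -0.0040242*I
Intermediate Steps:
s(y) = -6 + y
V = I*√65618/28 (V = √(-82 + 95*(-1/56)) = √(-82 - 95/56) = √(-4687/56) = I*√65618/28 ≈ 9.1486*I)
((s(-4) + 160)*V)/(-341009) = (((-6 - 4) + 160)*(I*√65618/28))/(-341009) = ((-10 + 160)*(I*√65618/28))*(-1/341009) = (150*(I*√65618/28))*(-1/341009) = (75*I*√65618/14)*(-1/341009) = -75*I*√65618/4774126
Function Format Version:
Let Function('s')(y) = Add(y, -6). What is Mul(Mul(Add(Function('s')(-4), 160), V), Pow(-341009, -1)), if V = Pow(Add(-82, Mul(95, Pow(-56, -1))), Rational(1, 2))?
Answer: Mul(Rational(-75, 4774126), I, Pow(65618, Rational(1, 2))) ≈ Mul(-0.0040242, I)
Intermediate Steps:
Function('s')(y) = Add(-6, y)
V = Mul(Rational(1, 28), I, Pow(65618, Rational(1, 2))) (V = Pow(Add(-82, Mul(95, Rational(-1, 56))), Rational(1, 2)) = Pow(Add(-82, Rational(-95, 56)), Rational(1, 2)) = Pow(Rational(-4687, 56), Rational(1, 2)) = Mul(Rational(1, 28), I, Pow(65618, Rational(1, 2))) ≈ Mul(9.1486, I))
Mul(Mul(Add(Function('s')(-4), 160), V), Pow(-341009, -1)) = Mul(Mul(Add(Add(-6, -4), 160), Mul(Rational(1, 28), I, Pow(65618, Rational(1, 2)))), Pow(-341009, -1)) = Mul(Mul(Add(-10, 160), Mul(Rational(1, 28), I, Pow(65618, Rational(1, 2)))), Rational(-1, 341009)) = Mul(Mul(150, Mul(Rational(1, 28), I, Pow(65618, Rational(1, 2)))), Rational(-1, 341009)) = Mul(Mul(Rational(75, 14), I, Pow(65618, Rational(1, 2))), Rational(-1, 341009)) = Mul(Rational(-75, 4774126), I, Pow(65618, Rational(1, 2)))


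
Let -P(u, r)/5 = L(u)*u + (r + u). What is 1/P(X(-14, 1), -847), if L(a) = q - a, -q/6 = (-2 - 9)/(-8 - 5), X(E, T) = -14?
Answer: 13/64085 ≈ 0.00020286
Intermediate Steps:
q = -66/13 (q = -6*(-2 - 9)/(-8 - 5) = -(-66)/(-13) = -(-66)*(-1)/13 = -6*11/13 = -66/13 ≈ -5.0769)
L(a) = -66/13 - a
P(u, r) = -5*r - 5*u - 5*u*(-66/13 - u) (P(u, r) = -5*((-66/13 - u)*u + (r + u)) = -5*(u*(-66/13 - u) + (r + u)) = -5*(r + u + u*(-66/13 - u)) = -5*r - 5*u - 5*u*(-66/13 - u))
1/P(X(-14, 1), -847) = 1/(-5*(-847) + 5*(-14)² + (265/13)*(-14)) = 1/(4235 + 5*196 - 3710/13) = 1/(4235 + 980 - 3710/13) = 1/(64085/13) = 13/64085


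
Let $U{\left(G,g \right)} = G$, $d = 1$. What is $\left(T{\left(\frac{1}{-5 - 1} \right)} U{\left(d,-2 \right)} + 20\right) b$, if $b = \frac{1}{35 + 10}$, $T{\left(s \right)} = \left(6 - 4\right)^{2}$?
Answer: $\frac{8}{15} \approx 0.53333$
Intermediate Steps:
$T{\left(s \right)} = 4$ ($T{\left(s \right)} = 2^{2} = 4$)
$b = \frac{1}{45} \approx 0.022222$
$\left(T{\left(\frac{1}{-5 - 1} \right)} U{\left(d,-2 \right)} + 20\right) b = \left(4 \cdot 1 + 20\right) \frac{1}{45} = \left(4 + 20\right) \frac{1}{45} = 24 \cdot \frac{1}{45} = \frac{8}{15}$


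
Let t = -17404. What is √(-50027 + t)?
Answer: 13*I*√399 ≈ 259.67*I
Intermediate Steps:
√(-50027 + t) = √(-50027 - 17404) = √(-67431) = 13*I*√399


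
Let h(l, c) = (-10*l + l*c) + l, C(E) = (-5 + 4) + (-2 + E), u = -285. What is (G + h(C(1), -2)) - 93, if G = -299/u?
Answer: -19936/285 ≈ -69.951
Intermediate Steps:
C(E) = -3 + E (C(E) = -1 + (-2 + E) = -3 + E)
h(l, c) = -9*l + c*l (h(l, c) = (-10*l + c*l) + l = -9*l + c*l)
G = 299/285 (G = -299/(-285) = -299*(-1/285) = 299/285 ≈ 1.0491)
(G + h(C(1), -2)) - 93 = (299/285 + (-3 + 1)*(-9 - 2)) - 93 = (299/285 - 2*(-11)) - 93 = (299/285 + 22) - 93 = 6569/285 - 93 = -19936/285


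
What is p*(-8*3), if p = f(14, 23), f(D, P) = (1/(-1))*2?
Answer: 48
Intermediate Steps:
f(D, P) = -2 (f(D, P) = -1*1*2 = -1*2 = -2)
p = -2
p*(-8*3) = -(-16)*3 = -2*(-24) = 48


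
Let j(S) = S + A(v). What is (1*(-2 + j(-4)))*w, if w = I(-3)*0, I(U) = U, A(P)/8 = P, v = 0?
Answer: 0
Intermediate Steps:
A(P) = 8*P
j(S) = S (j(S) = S + 8*0 = S + 0 = S)
w = 0 (w = -3*0 = 0)
(1*(-2 + j(-4)))*w = (1*(-2 - 4))*0 = (1*(-6))*0 = -6*0 = 0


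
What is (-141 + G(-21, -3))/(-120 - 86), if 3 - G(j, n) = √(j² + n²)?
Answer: 69/103 + 15*√2/206 ≈ 0.77288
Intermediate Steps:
G(j, n) = 3 - √(j² + n²)
(-141 + G(-21, -3))/(-120 - 86) = (-141 + (3 - √((-21)² + (-3)²)))/(-120 - 86) = (-141 + (3 - √(441 + 9)))/(-206) = (-141 + (3 - √450))*(-1/206) = (-141 + (3 - 15*√2))*(-1/206) = (-138 - 15*√2)*(-1/206) = 69/103 + 15*√2/206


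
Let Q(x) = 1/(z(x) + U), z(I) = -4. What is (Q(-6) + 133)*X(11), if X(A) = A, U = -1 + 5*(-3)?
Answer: 29249/20 ≈ 1462.4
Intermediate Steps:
U = -16 (U = -1 - 15 = -16)
Q(x) = -1/20 (Q(x) = 1/(-4 - 16) = 1/(-20) = -1/20)
(Q(-6) + 133)*X(11) = (-1/20 + 133)*11 = (2659/20)*11 = 29249/20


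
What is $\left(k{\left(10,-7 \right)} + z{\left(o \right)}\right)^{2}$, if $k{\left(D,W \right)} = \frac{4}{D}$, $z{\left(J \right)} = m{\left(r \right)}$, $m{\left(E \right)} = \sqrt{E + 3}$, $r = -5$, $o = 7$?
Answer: $- \frac{46}{25} + \frac{4 i \sqrt{2}}{5} \approx -1.84 + 1.1314 i$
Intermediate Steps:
$m{\left(E \right)} = \sqrt{3 + E}$
$z{\left(J \right)} = i \sqrt{2}$ ($z{\left(J \right)} = \sqrt{3 - 5} = \sqrt{-2} = i \sqrt{2}$)
$\left(k{\left(10,-7 \right)} + z{\left(o \right)}\right)^{2} = \left(\frac{4}{10} + i \sqrt{2}\right)^{2} = \left(4 \cdot \frac{1}{10} + i \sqrt{2}\right)^{2} = \left(\frac{2}{5} + i \sqrt{2}\right)^{2}$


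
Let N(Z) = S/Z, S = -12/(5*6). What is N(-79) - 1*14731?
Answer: -5818743/395 ≈ -14731.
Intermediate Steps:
S = -2/5 (S = -12/30 = -12*1/30 = -2/5 ≈ -0.40000)
N(Z) = -2/(5*Z)
N(-79) - 1*14731 = -2/5/(-79) - 1*14731 = -2/5*(-1/79) - 14731 = 2/395 - 14731 = -5818743/395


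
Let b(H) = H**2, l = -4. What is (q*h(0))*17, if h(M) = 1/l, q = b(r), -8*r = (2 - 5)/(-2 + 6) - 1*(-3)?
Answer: -1377/4096 ≈ -0.33618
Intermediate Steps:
r = -9/32 (r = -((2 - 5)/(-2 + 6) - 1*(-3))/8 = -(-3/4 + 3)/8 = -1/8*9/4 = -9/32 ≈ -0.28125)
q = 81/1024 (q = (-9/32)**2 = 81/1024 ≈ 0.079102)
h(M) = -1/4 (h(M) = 1/(-4) = -1/4)
(q*h(0))*17 = ((81/1024)*(-1/4))*17 = -81/4096*17 = -1377/4096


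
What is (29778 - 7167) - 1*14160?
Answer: 8451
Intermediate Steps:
(29778 - 7167) - 1*14160 = 22611 - 14160 = 8451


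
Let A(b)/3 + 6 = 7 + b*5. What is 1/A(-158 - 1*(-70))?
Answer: -1/1317 ≈ -0.00075930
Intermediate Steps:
A(b) = 3 + 15*b (A(b) = -18 + 3*(7 + b*5) = -18 + 3*(7 + 5*b) = -18 + (21 + 15*b) = 3 + 15*b)
1/A(-158 - 1*(-70)) = 1/(3 + 15*(-158 - 1*(-70))) = 1/(3 + 15*(-158 + 70)) = 1/(3 + 15*(-88)) = 1/(3 - 1320) = 1/(-1317) = -1/1317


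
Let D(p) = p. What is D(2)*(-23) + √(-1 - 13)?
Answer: -46 + I*√14 ≈ -46.0 + 3.7417*I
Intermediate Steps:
D(2)*(-23) + √(-1 - 13) = 2*(-23) + √(-1 - 13) = -46 + √(-14) = -46 + I*√14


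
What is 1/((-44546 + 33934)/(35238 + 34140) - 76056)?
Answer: -34689/2638311890 ≈ -1.3148e-5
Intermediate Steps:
1/((-44546 + 33934)/(35238 + 34140) - 76056) = 1/(-10612/69378 - 76056) = 1/(-10612*1/69378 - 76056) = 1/(-5306/34689 - 76056) = 1/(-2638311890/34689) = -34689/2638311890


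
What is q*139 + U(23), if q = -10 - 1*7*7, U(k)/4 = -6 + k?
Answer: -8133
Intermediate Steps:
U(k) = -24 + 4*k (U(k) = 4*(-6 + k) = -24 + 4*k)
q = -59 (q = -10 - 7*7 = -10 - 1*49 = -10 - 49 = -59)
q*139 + U(23) = -59*139 + (-24 + 4*23) = -8201 + (-24 + 92) = -8201 + 68 = -8133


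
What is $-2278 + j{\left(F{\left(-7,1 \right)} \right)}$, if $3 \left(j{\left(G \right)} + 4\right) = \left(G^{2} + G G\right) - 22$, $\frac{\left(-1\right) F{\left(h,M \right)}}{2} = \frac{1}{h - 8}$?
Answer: $- \frac{1545292}{675} \approx -2289.3$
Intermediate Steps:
$F{\left(h,M \right)} = - \frac{2}{-8 + h}$ ($F{\left(h,M \right)} = - \frac{2}{h - 8} = - \frac{2}{-8 + h}$)
$j{\left(G \right)} = - \frac{34}{3} + \frac{2 G^{2}}{3}$ ($j{\left(G \right)} = -4 + \frac{\left(G^{2} + G G\right) - 22}{3} = -4 + \frac{\left(G^{2} + G^{2}\right) - 22}{3} = -4 + \frac{2 G^{2} - 22}{3} = -4 + \frac{-22 + 2 G^{2}}{3} = -4 + \left(- \frac{22}{3} + \frac{2 G^{2}}{3}\right) = - \frac{34}{3} + \frac{2 G^{2}}{3}$)
$-2278 + j{\left(F{\left(-7,1 \right)} \right)} = -2278 - \left(\frac{34}{3} - \frac{2 \left(- \frac{2}{-8 - 7}\right)^{2}}{3}\right) = -2278 - \left(\frac{34}{3} - \frac{2 \left(- \frac{2}{-15}\right)^{2}}{3}\right) = -2278 - \left(\frac{34}{3} - \frac{2 \left(\left(-2\right) \left(- \frac{1}{15}\right)\right)^{2}}{3}\right) = -2278 - \left(\frac{34}{3} - \frac{2 \left(\frac{2}{15}\right)^{2}}{3}\right) = -2278 + \left(- \frac{34}{3} + \frac{2}{3} \cdot \frac{4}{225}\right) = -2278 + \left(- \frac{34}{3} + \frac{8}{675}\right) = -2278 - \frac{7642}{675} = - \frac{1545292}{675}$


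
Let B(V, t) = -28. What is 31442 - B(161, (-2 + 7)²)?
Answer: 31470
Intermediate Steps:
31442 - B(161, (-2 + 7)²) = 31442 - 1*(-28) = 31442 + 28 = 31470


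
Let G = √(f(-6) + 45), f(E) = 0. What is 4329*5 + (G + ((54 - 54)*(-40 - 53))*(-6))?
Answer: 21645 + 3*√5 ≈ 21652.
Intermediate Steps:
G = 3*√5 (G = √(0 + 45) = √45 = 3*√5 ≈ 6.7082)
4329*5 + (G + ((54 - 54)*(-40 - 53))*(-6)) = 4329*5 + (3*√5 + ((54 - 54)*(-40 - 53))*(-6)) = 21645 + (3*√5 + (0*(-93))*(-6)) = 21645 + (3*√5 + 0*(-6)) = 21645 + (3*√5 + 0) = 21645 + 3*√5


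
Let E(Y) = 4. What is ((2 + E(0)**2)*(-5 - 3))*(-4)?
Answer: 576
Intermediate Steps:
((2 + E(0)**2)*(-5 - 3))*(-4) = ((2 + 4**2)*(-5 - 3))*(-4) = ((2 + 16)*(-8))*(-4) = (18*(-8))*(-4) = -144*(-4) = 576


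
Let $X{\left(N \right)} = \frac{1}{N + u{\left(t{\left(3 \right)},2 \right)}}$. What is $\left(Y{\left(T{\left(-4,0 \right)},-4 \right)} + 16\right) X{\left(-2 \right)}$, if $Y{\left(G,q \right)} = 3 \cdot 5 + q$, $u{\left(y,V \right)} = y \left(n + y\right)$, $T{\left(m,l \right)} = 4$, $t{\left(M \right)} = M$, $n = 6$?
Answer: $\frac{27}{25} \approx 1.08$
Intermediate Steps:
$u{\left(y,V \right)} = y \left(6 + y\right)$
$Y{\left(G,q \right)} = 15 + q$
$X{\left(N \right)} = \frac{1}{27 + N}$ ($X{\left(N \right)} = \frac{1}{N + 3 \left(6 + 3\right)} = \frac{1}{N + 3 \cdot 9} = \frac{1}{N + 27} = \frac{1}{27 + N}$)
$\left(Y{\left(T{\left(-4,0 \right)},-4 \right)} + 16\right) X{\left(-2 \right)} = \frac{\left(15 - 4\right) + 16}{27 - 2} = \frac{11 + 16}{25} = 27 \cdot \frac{1}{25} = \frac{27}{25}$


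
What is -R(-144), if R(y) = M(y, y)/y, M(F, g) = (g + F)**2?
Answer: 576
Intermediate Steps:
M(F, g) = (F + g)**2
R(y) = 4*y (R(y) = (y + y)**2/y = (2*y)**2/y = (4*y**2)/y = 4*y)
-R(-144) = -4*(-144) = -1*(-576) = 576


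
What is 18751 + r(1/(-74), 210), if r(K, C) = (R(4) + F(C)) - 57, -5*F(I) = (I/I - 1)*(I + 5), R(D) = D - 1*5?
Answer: 18693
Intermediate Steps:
R(D) = -5 + D (R(D) = D - 5 = -5 + D)
F(I) = 0 (F(I) = -(I/I - 1)*(I + 5)/5 = -(1 - 1)*(5 + I)/5 = -0*(5 + I) = -1/5*0 = 0)
r(K, C) = -58 (r(K, C) = ((-5 + 4) + 0) - 57 = (-1 + 0) - 57 = -1 - 57 = -58)
18751 + r(1/(-74), 210) = 18751 - 58 = 18693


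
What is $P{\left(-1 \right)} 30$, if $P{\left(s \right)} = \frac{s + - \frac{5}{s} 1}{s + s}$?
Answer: $-60$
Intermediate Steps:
$P{\left(s \right)} = \frac{s - \frac{5}{s}}{2 s}$
$P{\left(-1 \right)} 30 = \frac{-5 + \left(-1\right)^{2}}{2 \cdot 1} \cdot 30 = \frac{1}{2} \cdot 1 \left(-5 + 1\right) 30 = \frac{1}{2} \cdot 1 \left(-4\right) 30 = \left(-2\right) 30 = -60$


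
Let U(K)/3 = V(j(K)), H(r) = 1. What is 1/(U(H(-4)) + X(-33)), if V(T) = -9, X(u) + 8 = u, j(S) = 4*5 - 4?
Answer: -1/68 ≈ -0.014706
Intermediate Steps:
j(S) = 16 (j(S) = 20 - 4 = 16)
X(u) = -8 + u
U(K) = -27 (U(K) = 3*(-9) = -27)
1/(U(H(-4)) + X(-33)) = 1/(-27 + (-8 - 33)) = 1/(-27 - 41) = 1/(-68) = -1/68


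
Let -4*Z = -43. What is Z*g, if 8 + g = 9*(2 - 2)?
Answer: -86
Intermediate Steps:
Z = 43/4 (Z = -1/4*(-43) = 43/4 ≈ 10.750)
g = -8 (g = -8 + 9*(2 - 2) = -8 + 9*0 = -8 + 0 = -8)
Z*g = (43/4)*(-8) = -86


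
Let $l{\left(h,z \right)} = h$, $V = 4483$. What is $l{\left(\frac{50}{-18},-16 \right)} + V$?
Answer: $\frac{40322}{9} \approx 4480.2$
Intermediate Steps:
$l{\left(\frac{50}{-18},-16 \right)} + V = \frac{50}{-18} + 4483 = 50 \left(- \frac{1}{18}\right) + 4483 = - \frac{25}{9} + 4483 = \frac{40322}{9}$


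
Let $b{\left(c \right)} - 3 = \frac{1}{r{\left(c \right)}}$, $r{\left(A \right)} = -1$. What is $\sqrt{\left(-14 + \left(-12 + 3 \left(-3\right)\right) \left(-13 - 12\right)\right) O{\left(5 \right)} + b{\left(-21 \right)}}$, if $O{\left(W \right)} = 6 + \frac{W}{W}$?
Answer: $\sqrt{3579} \approx 59.825$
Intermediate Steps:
$O{\left(W \right)} = 7$ ($O{\left(W \right)} = 6 + 1 = 7$)
$b{\left(c \right)} = 2$ ($b{\left(c \right)} = 3 + \frac{1}{-1} = 3 - 1 = 2$)
$\sqrt{\left(-14 + \left(-12 + 3 \left(-3\right)\right) \left(-13 - 12\right)\right) O{\left(5 \right)} + b{\left(-21 \right)}} = \sqrt{\left(-14 + \left(-12 + 3 \left(-3\right)\right) \left(-13 - 12\right)\right) 7 + 2} = \sqrt{\left(-14 + \left(-12 - 9\right) \left(-25\right)\right) 7 + 2} = \sqrt{\left(-14 - -525\right) 7 + 2} = \sqrt{\left(-14 + 525\right) 7 + 2} = \sqrt{511 \cdot 7 + 2} = \sqrt{3577 + 2} = \sqrt{3579}$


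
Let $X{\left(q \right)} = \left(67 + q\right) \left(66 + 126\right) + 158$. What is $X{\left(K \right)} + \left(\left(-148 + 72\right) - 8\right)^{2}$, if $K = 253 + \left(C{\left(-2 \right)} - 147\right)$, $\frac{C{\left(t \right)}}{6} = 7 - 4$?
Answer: $43886$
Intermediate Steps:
$C{\left(t \right)} = 18$ ($C{\left(t \right)} = 6 \left(7 - 4\right) = 6 \cdot 3 = 18$)
$K = 124$ ($K = 253 + \left(18 - 147\right) = 253 - 129 = 124$)
$X{\left(q \right)} = 13022 + 192 q$ ($X{\left(q \right)} = \left(67 + q\right) 192 + 158 = \left(12864 + 192 q\right) + 158 = 13022 + 192 q$)
$X{\left(K \right)} + \left(\left(-148 + 72\right) - 8\right)^{2} = \left(13022 + 192 \cdot 124\right) + \left(\left(-148 + 72\right) - 8\right)^{2} = \left(13022 + 23808\right) + \left(-76 - 8\right)^{2} = 36830 + \left(-84\right)^{2} = 36830 + 7056 = 43886$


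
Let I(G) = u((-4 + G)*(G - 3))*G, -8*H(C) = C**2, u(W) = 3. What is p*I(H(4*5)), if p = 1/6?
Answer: -25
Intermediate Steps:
H(C) = -C**2/8
p = 1/6 ≈ 0.16667
I(G) = 3*G
p*I(H(4*5)) = (3*(-(4*5)**2/8))/6 = (3*(-1/8*20**2))/6 = (3*(-1/8*400))/6 = (3*(-50))/6 = (1/6)*(-150) = -25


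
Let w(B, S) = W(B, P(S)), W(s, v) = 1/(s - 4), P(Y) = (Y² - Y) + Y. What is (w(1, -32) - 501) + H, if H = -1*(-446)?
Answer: -166/3 ≈ -55.333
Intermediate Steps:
P(Y) = Y²
W(s, v) = 1/(-4 + s)
H = 446
w(B, S) = 1/(-4 + B)
(w(1, -32) - 501) + H = (1/(-4 + 1) - 501) + 446 = (1/(-3) - 501) + 446 = (-⅓ - 501) + 446 = -1504/3 + 446 = -166/3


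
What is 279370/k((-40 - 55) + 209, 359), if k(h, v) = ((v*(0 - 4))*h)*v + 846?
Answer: -27937/5876889 ≈ -0.0047537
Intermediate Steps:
k(h, v) = 846 - 4*h*v**2 (k(h, v) = ((v*(-4))*h)*v + 846 = ((-4*v)*h)*v + 846 = (-4*h*v)*v + 846 = -4*h*v**2 + 846 = 846 - 4*h*v**2)
279370/k((-40 - 55) + 209, 359) = 279370/(846 - 4*((-40 - 55) + 209)*359**2) = 279370/(846 - 4*(-95 + 209)*128881) = 279370/(846 - 4*114*128881) = 279370/(846 - 58769736) = 279370/(-58768890) = 279370*(-1/58768890) = -27937/5876889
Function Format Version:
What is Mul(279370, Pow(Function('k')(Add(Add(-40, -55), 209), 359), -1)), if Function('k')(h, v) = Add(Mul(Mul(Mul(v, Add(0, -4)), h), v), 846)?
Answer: Rational(-27937, 5876889) ≈ -0.0047537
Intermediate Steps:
Function('k')(h, v) = Add(846, Mul(-4, h, Pow(v, 2))) (Function('k')(h, v) = Add(Mul(Mul(Mul(v, -4), h), v), 846) = Add(Mul(Mul(Mul(-4, v), h), v), 846) = Add(Mul(Mul(-4, h, v), v), 846) = Add(Mul(-4, h, Pow(v, 2)), 846) = Add(846, Mul(-4, h, Pow(v, 2))))
Mul(279370, Pow(Function('k')(Add(Add(-40, -55), 209), 359), -1)) = Mul(279370, Pow(Add(846, Mul(-4, Add(Add(-40, -55), 209), Pow(359, 2))), -1)) = Mul(279370, Pow(Add(846, Mul(-4, Add(-95, 209), 128881)), -1)) = Mul(279370, Pow(Add(846, Mul(-4, 114, 128881)), -1)) = Mul(279370, Pow(Add(846, -58769736), -1)) = Mul(279370, Pow(-58768890, -1)) = Mul(279370, Rational(-1, 58768890)) = Rational(-27937, 5876889)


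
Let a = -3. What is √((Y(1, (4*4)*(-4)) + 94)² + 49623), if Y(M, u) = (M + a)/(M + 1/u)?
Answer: √230524123/63 ≈ 241.00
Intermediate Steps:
Y(M, u) = (-3 + M)/(M + 1/u) (Y(M, u) = (M - 3)/(M + 1/u) = (-3 + M)/(M + 1/u))
√((Y(1, (4*4)*(-4)) + 94)² + 49623) = √((((4*4)*(-4))*(-3 + 1)/(1 + 1*((4*4)*(-4))) + 94)² + 49623) = √(((16*(-4))*(-2)/(1 + 1*(16*(-4))) + 94)² + 49623) = √((-64*(-2)/(1 + 1*(-64)) + 94)² + 49623) = √((-64*(-2)/(1 - 64) + 94)² + 49623) = √((-64*(-2)/(-63) + 94)² + 49623) = √((-64*(-1/63)*(-2) + 94)² + 49623) = √((-128/63 + 94)² + 49623) = √((5794/63)² + 49623) = √(33570436/3969 + 49623) = √(230524123/3969) = √230524123/63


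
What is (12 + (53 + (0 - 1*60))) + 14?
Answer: 19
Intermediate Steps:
(12 + (53 + (0 - 1*60))) + 14 = (12 + (53 + (0 - 60))) + 14 = (12 + (53 - 60)) + 14 = (12 - 7) + 14 = 5 + 14 = 19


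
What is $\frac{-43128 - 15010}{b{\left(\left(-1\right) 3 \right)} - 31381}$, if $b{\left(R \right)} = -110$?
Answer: $\frac{58138}{31491} \approx 1.8462$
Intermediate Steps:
$\frac{-43128 - 15010}{b{\left(\left(-1\right) 3 \right)} - 31381} = \frac{-43128 - 15010}{-110 - 31381} = - \frac{58138}{-31491} = \left(-58138\right) \left(- \frac{1}{31491}\right) = \frac{58138}{31491}$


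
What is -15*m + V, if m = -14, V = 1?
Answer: 211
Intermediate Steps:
-15*m + V = -15*(-14) + 1 = 210 + 1 = 211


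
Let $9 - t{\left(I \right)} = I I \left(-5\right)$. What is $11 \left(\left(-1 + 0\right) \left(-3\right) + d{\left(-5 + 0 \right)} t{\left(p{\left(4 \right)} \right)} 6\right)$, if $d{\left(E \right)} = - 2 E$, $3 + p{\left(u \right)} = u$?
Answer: $9273$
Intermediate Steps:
$p{\left(u \right)} = -3 + u$
$t{\left(I \right)} = 9 + 5 I^{2}$ ($t{\left(I \right)} = 9 - I I \left(-5\right) = 9 - I^{2} \left(-5\right) = 9 - - 5 I^{2} = 9 + 5 I^{2}$)
$11 \left(\left(-1 + 0\right) \left(-3\right) + d{\left(-5 + 0 \right)} t{\left(p{\left(4 \right)} \right)} 6\right) = 11 \left(\left(-1 + 0\right) \left(-3\right) + - 2 \left(-5 + 0\right) \left(9 + 5 \left(-3 + 4\right)^{2}\right) 6\right) = 11 \left(\left(-1\right) \left(-3\right) + \left(-2\right) \left(-5\right) \left(9 + 5 \cdot 1^{2}\right) 6\right) = 11 \left(3 + 10 \left(9 + 5 \cdot 1\right) 6\right) = 11 \left(3 + 10 \left(9 + 5\right) 6\right) = 11 \left(3 + 10 \cdot 14 \cdot 6\right) = 11 \left(3 + 140 \cdot 6\right) = 11 \left(3 + 840\right) = 11 \cdot 843 = 9273$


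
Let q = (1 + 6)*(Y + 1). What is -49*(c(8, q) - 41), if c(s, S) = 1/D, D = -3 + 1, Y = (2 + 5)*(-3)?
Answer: 4067/2 ≈ 2033.5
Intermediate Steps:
Y = -21 (Y = 7*(-3) = -21)
D = -2
q = -140 (q = (1 + 6)*(-21 + 1) = 7*(-20) = -140)
c(s, S) = -1/2 (c(s, S) = 1/(-2) = -1/2)
-49*(c(8, q) - 41) = -49*(-1/2 - 41) = -49*(-83/2) = 4067/2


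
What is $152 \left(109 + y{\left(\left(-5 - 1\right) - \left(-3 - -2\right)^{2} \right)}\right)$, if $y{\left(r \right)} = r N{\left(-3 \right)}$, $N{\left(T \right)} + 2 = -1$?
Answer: $19760$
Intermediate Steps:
$N{\left(T \right)} = -3$ ($N{\left(T \right)} = -2 - 1 = -3$)
$y{\left(r \right)} = - 3 r$ ($y{\left(r \right)} = r \left(-3\right) = - 3 r$)
$152 \left(109 + y{\left(\left(-5 - 1\right) - \left(-3 - -2\right)^{2} \right)}\right) = 152 \left(109 - 3 \left(\left(-5 - 1\right) - \left(-3 - -2\right)^{2}\right)\right) = 152 \left(109 - 3 \left(-6 - \left(-3 + 2\right)^{2}\right)\right) = 152 \left(109 - 3 \left(-6 - \left(-1\right)^{2}\right)\right) = 152 \left(109 - 3 \left(-6 - 1\right)\right) = 152 \left(109 - -21\right) = 152 \left(109 + 21\right) = 152 \cdot 130 = 19760$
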